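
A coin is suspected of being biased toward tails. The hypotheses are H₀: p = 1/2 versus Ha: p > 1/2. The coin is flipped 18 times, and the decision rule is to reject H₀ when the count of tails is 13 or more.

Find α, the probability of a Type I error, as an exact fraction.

1577/32768

The Type I error probability is α = P(Y ≥ 13) computed under H₀, where Y ~ Binomial(18, 1/2).
P(Y ≥ 13) = [C(18,13) + C(18,14) + C(18,15) + C(18,16) + C(18,17) + C(18,18)] / 2^18 = (8568 + 3060 + 816 + 153 + 18 + 1) / 262144 = 12616/262144 = 1577/32768.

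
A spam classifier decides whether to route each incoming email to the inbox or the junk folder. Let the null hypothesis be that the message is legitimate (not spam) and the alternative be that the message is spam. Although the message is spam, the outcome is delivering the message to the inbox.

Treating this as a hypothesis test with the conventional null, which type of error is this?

Type II error

'Delivering the message to the inbox' corresponds to failing to reject H₀.
H₀ was not rejected but H₀ is false — a Type II error (false negative).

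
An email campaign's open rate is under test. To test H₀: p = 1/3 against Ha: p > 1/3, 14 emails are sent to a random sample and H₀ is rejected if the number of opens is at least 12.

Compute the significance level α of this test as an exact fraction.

The Type I error probability is α = P(Y ≥ 12) computed under H₀, where Y ~ Binomial(14, 1/3).
P(Y ≥ 12) = Σ_{j=12}^{14} C(14,j)·(1/3)^j·(2/3)^{14-j} = 131/1594323.

131/1594323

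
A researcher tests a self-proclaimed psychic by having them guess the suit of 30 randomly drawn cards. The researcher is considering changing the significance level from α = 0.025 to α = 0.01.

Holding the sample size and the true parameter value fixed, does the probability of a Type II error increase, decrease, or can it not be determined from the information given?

Lowering α raises the bar for rejection; under Ha, the test now fails to reject on outcomes it previously would have rejected.

It increases.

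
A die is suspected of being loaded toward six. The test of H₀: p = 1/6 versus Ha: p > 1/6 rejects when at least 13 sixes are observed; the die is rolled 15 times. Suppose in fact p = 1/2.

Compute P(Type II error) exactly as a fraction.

32647/32768

Under the alternative p = 1/2, X ~ Binomial(15, 1/2); β is the probability the test does not reject, P(X < 13).
Equivalently, β = 1 − P(X ≥ 13) = 32647/32768.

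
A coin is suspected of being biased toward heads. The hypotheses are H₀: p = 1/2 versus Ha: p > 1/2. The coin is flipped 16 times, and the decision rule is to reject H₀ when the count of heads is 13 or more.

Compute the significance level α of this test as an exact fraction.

697/65536

Under H₀, S ~ Binomial(16, 1/2), and α = P(S ≥ 13).
Summing the upper tail: (560 + 120 + 16 + 1) / 2^16 = 697/65536.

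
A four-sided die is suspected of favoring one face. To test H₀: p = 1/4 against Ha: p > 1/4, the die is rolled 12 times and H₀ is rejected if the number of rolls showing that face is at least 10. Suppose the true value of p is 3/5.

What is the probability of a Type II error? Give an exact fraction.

44753744/48828125

β = P(fail to reject H₀ | Ha true) = P(Y ≤ 9 | p = 3/5), Y ~ Binomial(12, 3/5).
Adding the binomial probabilities P(Y=0)+…+P(Y=9) at p = 3/5 gives 44753744/48828125.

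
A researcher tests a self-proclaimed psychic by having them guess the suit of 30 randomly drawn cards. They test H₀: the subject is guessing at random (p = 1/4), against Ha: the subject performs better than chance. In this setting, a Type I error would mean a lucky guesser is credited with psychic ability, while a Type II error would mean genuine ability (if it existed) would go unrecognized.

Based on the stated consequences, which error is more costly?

The Type I consequence (a lucky guesser is credited with psychic ability) is more severe than the Type II consequence (genuine ability (if it existed) would go unrecognized).

Type I error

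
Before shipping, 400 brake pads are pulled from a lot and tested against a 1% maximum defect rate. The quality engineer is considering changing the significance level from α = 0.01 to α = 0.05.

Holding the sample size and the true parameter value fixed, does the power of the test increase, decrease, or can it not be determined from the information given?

It increases.

Relaxing α lowers the evidence threshold; under Ha, outcomes that previously fell short now trigger rejection.
Since power = 1 − β and β decreases, power increases.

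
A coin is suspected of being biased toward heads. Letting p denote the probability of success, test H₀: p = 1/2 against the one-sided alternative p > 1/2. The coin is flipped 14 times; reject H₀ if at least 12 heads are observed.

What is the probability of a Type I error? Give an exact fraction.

53/8192

The Type I error probability is α = P(Y ≥ 12) computed under H₀, where Y ~ Binomial(14, 1/2).
P(Y ≥ 12) = [C(14,12) + C(14,13) + C(14,14)] / 2^14 = (91 + 14 + 1) / 16384 = 106/16384 = 53/8192.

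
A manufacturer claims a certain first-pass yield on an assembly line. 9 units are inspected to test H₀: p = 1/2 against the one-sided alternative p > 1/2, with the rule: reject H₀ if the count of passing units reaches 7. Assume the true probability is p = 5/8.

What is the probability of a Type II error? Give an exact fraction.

Under the alternative p = 5/8, S ~ Binomial(9, 5/8); β is the probability the test does not reject, P(S < 7).
Equivalently, β = 1 − P(S ≥ 7) = 24101307/33554432.

24101307/33554432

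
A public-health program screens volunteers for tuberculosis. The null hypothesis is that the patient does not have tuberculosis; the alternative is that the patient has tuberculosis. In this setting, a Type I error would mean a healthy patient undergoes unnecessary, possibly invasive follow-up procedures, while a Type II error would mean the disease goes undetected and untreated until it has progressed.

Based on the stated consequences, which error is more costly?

Type II error

The Type II consequence (the disease goes undetected and untreated until it has progressed) is more severe than the Type I consequence (a healthy patient undergoes unnecessary, possibly invasive follow-up procedures).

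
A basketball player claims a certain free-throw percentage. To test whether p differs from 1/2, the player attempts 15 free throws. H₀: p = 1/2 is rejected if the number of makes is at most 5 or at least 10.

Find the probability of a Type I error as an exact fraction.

The significance level is the null-hypothesis probability of the rejection region {≤5} ∪ {≥10}.
Each tail has probability (1 + 15 + 105 + 455 + 1365 + 3003)/32768; doubling gives α = 9888/32768 = 309/1024.

309/1024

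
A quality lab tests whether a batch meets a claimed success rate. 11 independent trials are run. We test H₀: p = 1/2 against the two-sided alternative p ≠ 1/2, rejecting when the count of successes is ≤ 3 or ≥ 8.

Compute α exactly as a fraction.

The significance level is the null-hypothesis probability of the rejection region {≤3} ∪ {≥8}.
By symmetry, α = 2·P(K ≤ 3) = 2·(1 + 11 + 55 + 165)/2048 = 464/2048 = 29/128.

29/128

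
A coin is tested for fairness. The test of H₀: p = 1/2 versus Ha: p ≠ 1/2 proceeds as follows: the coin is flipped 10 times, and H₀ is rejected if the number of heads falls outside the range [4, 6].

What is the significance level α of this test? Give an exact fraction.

11/32

Under H₀, S ~ Binomial(10, 1/2); α is the probability of landing in either tail, P(S ≤ 3) + P(S ≥ 7).
By symmetry, α = 2·P(S ≤ 3) = 2·(1 + 10 + 45 + 120)/1024 = 352/1024 = 11/32.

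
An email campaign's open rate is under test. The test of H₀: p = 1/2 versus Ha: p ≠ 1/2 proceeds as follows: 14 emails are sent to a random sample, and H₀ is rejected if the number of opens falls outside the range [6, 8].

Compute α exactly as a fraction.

3473/8192

α = P(Y ≤ 5 or Y ≥ 9 | p = 1/2), Y ~ Binomial(14, 1/2).
Each tail has probability (1 + 14 + 91 + 364 + 1001 + 2002)/16384; doubling gives α = 6946/16384 = 3473/8192.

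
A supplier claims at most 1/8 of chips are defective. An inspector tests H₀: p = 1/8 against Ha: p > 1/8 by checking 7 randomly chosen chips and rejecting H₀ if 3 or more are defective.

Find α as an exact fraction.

The significance level is the probability, assuming p = 1/8, of seeing 3 or more defectives in 7 draws.
α = 1 − P(X ≤ 2) = 1 − 2000033/2097152 = 97119/2097152.

97119/2097152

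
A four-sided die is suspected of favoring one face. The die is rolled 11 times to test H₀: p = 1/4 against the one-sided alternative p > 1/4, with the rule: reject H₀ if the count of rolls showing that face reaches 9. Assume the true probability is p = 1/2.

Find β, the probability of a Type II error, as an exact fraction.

A Type II error is failing to reject when Ha holds: with p = 1/2, β = P(Y ≤ 8).
Summing C(11,j)·(1/2)^j·(1/2)^{11-j} for j = 0..8 gives 1981/2048.

1981/2048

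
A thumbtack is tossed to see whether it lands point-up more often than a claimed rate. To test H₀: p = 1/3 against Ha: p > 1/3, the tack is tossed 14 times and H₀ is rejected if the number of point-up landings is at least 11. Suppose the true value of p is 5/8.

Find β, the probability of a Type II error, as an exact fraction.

1830419739927/2199023255552

A Type II error is failing to reject when Ha holds: with p = 5/8, β = P(K ≤ 10).
Adding the binomial probabilities P(K=0)+…+P(K=10) at p = 5/8 gives 1830419739927/2199023255552.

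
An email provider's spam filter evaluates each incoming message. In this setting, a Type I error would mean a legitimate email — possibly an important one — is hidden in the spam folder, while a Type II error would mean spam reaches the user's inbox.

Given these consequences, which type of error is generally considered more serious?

The Type I consequence (a legitimate email — possibly an important one — is hidden in the spam folder) is more severe than the Type II consequence (spam reaches the user's inbox).

Type I error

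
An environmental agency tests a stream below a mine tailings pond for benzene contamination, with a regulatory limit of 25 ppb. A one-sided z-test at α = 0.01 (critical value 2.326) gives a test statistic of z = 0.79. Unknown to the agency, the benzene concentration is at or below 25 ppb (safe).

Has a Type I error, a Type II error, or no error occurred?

No error — this is a correct decision.

The conventional null hypothesis is that the benzene concentration is at or below 25 ppb (safe).
Since z = 0.79 ≤ z* = 2.326, H₀ is not rejected.
H₀ is true (actually the benzene concentration is at or below 25 ppb (safe)).
The decision matches the true state — no error.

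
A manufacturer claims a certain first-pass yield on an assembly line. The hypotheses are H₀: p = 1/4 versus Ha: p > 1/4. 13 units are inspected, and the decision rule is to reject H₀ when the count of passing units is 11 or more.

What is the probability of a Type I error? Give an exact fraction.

371/33554432

Under H₀, S ~ Binomial(13, 1/4), and α = P(S ≥ 11).
Summing C(13,j)(1/4)^j(3/4)^{13−j} for j = 11,…,13 gives 371/33554432.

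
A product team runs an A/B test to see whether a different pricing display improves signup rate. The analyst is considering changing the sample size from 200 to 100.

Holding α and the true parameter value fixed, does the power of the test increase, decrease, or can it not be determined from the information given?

A smaller sample increases the standard error, so the sampling distributions under H₀ and Ha overlap more.
Since power = 1 − β and β increases, power decreases.

It decreases.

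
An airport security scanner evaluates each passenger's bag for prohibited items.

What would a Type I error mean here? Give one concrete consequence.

A Type I error would mean concluding that the bag contains a prohibited item when in fact the bag contains no prohibited items. Consequence: a harmless bag is searched, delaying the passenger.

With the conventional null hypothesis that the bag contains no prohibited items:
A Type I error is rejecting H₀ when H₀ is true.
Here that means flagging the bag for a manual search when actually the bag contains no prohibited items.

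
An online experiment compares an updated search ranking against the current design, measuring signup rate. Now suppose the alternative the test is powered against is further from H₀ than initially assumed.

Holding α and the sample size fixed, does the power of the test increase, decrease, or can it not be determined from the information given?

It increases.

A bigger departure from H₀ is easier for the test to detect, so it fails to reject less often.
Since power = 1 − β and β decreases, power increases.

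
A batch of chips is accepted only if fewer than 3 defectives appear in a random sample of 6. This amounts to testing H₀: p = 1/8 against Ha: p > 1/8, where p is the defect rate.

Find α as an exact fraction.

3819/131072

α = P(reject H₀ | H₀ true) = P(K ≥ 3 | p = 1/8), K ~ Binomial(6, 1/8).
Computing the lower-tail complement: 1 − 127253/131072 = 3819/131072.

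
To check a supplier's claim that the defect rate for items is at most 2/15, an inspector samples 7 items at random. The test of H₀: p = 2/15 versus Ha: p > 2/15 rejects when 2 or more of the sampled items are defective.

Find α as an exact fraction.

The significance level is the probability, assuming p = 2/15, of seeing 2 or more defectives in 7 draws.
α = 1 − P(K ≤ 1) = 1 − 4826809/6328125 = 1501316/6328125.

1501316/6328125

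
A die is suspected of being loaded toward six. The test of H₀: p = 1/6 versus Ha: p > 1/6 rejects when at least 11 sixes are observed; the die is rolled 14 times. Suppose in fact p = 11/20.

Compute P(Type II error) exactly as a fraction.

767413934602409223/819200000000000000

β = P(fail to reject H₀ | Ha true) = P(S ≤ 10 | p = 11/20), S ~ Binomial(14, 11/20).
Equivalently, β = 1 − P(S ≥ 11) = 767413934602409223/819200000000000000.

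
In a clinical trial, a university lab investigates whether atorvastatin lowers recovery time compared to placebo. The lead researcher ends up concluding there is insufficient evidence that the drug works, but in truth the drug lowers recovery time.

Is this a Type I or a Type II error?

Type II error

The null hypothesis here is that the drug has no effect on recovery time.
'Concluding there is insufficient evidence that the drug works' corresponds to failing to reject H₀.
H₀ was not rejected but H₀ is false — a Type II error (false negative).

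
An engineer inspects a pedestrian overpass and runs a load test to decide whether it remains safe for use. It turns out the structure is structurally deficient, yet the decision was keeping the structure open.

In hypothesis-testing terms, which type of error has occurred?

The null hypothesis here is that the structure meets the required load capacity (safe).
'Keeping the structure open' corresponds to failing to reject H₀.
H₀ was not rejected but H₀ is false — a Type II error (false negative).

Type II error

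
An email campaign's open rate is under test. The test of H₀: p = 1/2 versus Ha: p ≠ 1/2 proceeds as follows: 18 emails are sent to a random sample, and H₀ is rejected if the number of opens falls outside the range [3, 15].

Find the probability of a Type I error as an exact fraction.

43/32768

α = P(X ≤ 2 or X ≥ 16 | p = 1/2), X ~ Binomial(18, 1/2).
The two tails are symmetric, so α = 2·(1 + 18 + 153)/2^18 = 344/262144 = 43/32768.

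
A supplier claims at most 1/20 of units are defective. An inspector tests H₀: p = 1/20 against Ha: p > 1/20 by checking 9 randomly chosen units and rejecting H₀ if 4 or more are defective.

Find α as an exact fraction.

82249561/128000000000

The significance level is the probability, assuming p = 1/20, of seeing 4 or more defectives in 9 draws.
α = 1 − P(Y ≤ 3) = 1 − 127917750439/128000000000 = 82249561/128000000000.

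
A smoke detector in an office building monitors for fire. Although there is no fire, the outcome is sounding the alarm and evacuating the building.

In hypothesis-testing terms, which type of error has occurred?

Type I error

The null hypothesis here is that there is no fire.
'Sounding the alarm and evacuating the building' corresponds to rejecting H₀.
H₀ was rejected but H₀ is true — a Type I error (false positive).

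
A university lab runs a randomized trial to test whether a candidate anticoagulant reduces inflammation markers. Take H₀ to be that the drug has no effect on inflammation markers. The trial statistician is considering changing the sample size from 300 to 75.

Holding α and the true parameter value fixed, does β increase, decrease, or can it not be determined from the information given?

Reducing n widens both sampling distributions, so the test has less ability to distinguish Ha from H₀.

It increases.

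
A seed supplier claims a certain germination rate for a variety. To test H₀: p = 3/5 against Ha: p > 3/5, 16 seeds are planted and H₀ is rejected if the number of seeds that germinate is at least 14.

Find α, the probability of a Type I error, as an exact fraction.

The Type I error probability is α = P(S ≥ 14) computed under H₀, where S ~ Binomial(16, 3/5).
Adding the binomial terms for j = 14 through 16 with p = 3/5 yields 559607373/30517578125.

559607373/30517578125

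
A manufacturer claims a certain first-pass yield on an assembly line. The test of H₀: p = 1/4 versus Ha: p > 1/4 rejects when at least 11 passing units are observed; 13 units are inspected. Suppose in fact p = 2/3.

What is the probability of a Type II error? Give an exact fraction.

50857/59049

β = P(fail to reject H₀ | Ha true) = P(K ≤ 10 | p = 2/3), K ~ Binomial(13, 2/3).
Adding the binomial probabilities P(K=0)+…+P(K=10) at p = 2/3 gives 50857/59049.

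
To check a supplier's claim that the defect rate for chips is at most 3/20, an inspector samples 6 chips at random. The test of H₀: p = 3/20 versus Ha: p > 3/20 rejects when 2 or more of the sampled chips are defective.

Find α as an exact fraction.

2861001/12800000

Under H₀, S ~ Binomial(6, 3/20); the Type I error rate is P(S ≥ 2).
Via the complement, α = 1 − Σ_{j=0}^{1} C(6,j)(3/20)^j(17/20)^{6-j} = 2861001/12800000.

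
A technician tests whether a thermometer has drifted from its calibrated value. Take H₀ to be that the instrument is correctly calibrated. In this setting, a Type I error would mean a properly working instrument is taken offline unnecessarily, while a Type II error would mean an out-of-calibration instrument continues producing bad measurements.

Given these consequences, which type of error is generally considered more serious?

The Type II consequence (an out-of-calibration instrument continues producing bad measurements) is more severe than the Type I consequence (a properly working instrument is taken offline unnecessarily).

Type II error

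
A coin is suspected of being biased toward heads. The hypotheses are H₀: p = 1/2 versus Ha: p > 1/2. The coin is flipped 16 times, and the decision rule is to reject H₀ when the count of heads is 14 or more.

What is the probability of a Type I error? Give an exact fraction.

137/65536

α = P(reject H₀ | H₀ true) = P(Y ≥ 14 | p = 1/2), with Y ~ Binomial(16, 1/2).
P(Y ≥ 14) = [C(16,14) + C(16,15) + C(16,16)] / 2^16 = (120 + 16 + 1) / 65536 = 137/65536.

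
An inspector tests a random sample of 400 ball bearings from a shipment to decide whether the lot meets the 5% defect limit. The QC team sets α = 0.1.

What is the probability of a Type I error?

0.1

The significance level α is, by definition, the probability of a Type I error — P(reject H₀ | H₀ true).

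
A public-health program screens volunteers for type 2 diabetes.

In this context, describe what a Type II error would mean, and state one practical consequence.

With the conventional null hypothesis that the patient does not have type 2 diabetes:
A Type II error is failing to reject H₀ when H₀ is false.
Here that means clearing the patient as negative when actually the patient has type 2 diabetes.

A Type II error would mean concluding that the patient does not have type 2 diabetes (or at least failing to establish that the patient has type 2 diabetes) when in fact the patient has type 2 diabetes. Consequence: a patient with type 2 diabetes is told they are healthy and receives no treatment.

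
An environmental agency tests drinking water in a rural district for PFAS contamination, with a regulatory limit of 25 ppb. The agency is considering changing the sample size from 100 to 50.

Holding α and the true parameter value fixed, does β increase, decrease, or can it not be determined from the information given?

It increases.

Reducing n widens both sampling distributions, so the test has less ability to distinguish Ha from H₀.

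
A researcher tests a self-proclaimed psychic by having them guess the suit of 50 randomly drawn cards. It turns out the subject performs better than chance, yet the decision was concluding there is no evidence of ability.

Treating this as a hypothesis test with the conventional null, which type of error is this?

The null hypothesis here is that the subject is guessing at random (p = 1/4).
'Concluding there is no evidence of ability' corresponds to failing to reject H₀.
H₀ was not rejected but H₀ is false — a Type II error (false negative).

Type II error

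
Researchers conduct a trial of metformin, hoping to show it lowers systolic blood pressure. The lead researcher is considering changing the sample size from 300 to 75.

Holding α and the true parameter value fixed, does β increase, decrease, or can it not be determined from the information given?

It increases.

A smaller sample increases the standard error, so the sampling distributions under H₀ and Ha overlap more.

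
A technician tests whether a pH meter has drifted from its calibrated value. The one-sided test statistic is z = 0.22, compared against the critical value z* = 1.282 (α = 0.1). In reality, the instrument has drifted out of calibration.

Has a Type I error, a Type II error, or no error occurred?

The conventional null hypothesis is that the instrument is correctly calibrated.
Since z = 0.22 ≤ z* = 1.282, H₀ is not rejected.
H₀ is false (actually the instrument has drifted out of calibration).
Failing to reject a false H₀ is a Type II error.

Type II error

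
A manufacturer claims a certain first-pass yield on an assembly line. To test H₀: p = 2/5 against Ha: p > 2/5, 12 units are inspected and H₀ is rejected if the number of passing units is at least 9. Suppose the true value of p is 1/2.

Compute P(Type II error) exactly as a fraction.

3797/4096

Under the alternative p = 1/2, Y ~ Binomial(12, 1/2); β is the probability the test does not reject, P(Y < 9).
Summing C(12,j)·(1/2)^j·(1/2)^{12-j} for j = 0..8 gives 3797/4096.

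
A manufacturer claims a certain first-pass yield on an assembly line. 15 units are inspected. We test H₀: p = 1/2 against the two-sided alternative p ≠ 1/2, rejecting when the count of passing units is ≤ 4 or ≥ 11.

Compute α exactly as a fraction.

1941/16384

The significance level is the null-hypothesis probability of the rejection region {≤4} ∪ {≥11}.
The two tails are symmetric, so α = 2·(1 + 15 + 105 + 455 + 1365)/2^15 = 3882/32768 = 1941/16384.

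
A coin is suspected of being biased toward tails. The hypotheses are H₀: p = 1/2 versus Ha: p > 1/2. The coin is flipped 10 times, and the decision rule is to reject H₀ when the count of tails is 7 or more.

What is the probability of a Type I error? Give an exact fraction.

11/64

The Type I error probability is α = P(X ≥ 7) computed under H₀, where X ~ Binomial(10, 1/2).
That's C(10,7) + C(10,8) + C(10,9) + C(10,10) over 2^10, i.e. (120 + 45 + 10 + 1)/1024 = 176/1024 = 11/64.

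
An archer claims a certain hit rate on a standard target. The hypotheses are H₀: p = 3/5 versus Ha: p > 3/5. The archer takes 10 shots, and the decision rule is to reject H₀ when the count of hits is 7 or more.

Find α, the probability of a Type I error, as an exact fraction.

α = P(reject H₀ | H₀ true) = P(S ≥ 7 | p = 3/5), with S ~ Binomial(10, 3/5).
P(S ≥ 7) = Σ_{j=7}^{10} C(10,j)·(3/5)^j·(2/5)^{10-j} = 3733209/9765625.

3733209/9765625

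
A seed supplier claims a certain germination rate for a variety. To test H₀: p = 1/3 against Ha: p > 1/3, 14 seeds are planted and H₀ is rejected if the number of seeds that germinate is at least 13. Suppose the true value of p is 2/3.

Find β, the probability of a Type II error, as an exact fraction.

A Type II error is failing to reject when Ha holds: with p = 2/3, β = P(Y ≤ 12).
Equivalently, β = 1 − P(Y ≥ 13) = 4651897/4782969.

4651897/4782969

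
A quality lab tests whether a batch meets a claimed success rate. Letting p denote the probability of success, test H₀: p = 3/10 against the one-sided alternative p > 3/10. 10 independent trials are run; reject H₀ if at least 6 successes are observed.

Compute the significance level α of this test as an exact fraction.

α = P(reject H₀ | H₀ true) = P(X ≥ 6 | p = 3/10), with X ~ Binomial(10, 3/10).
Summing C(10,j)(3/10)^j(7/10)^{10−j} for j = 6,…,10 gives 236744937/5000000000.

236744937/5000000000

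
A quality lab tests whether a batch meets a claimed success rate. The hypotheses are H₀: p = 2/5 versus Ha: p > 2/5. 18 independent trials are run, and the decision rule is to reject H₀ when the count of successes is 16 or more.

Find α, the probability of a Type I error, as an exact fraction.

Under H₀, Y ~ Binomial(18, 2/5), and α = P(Y ≥ 16).
Adding the binomial terms for j = 16 through 18 with p = 2/5 yields 97583104/3814697265625.

97583104/3814697265625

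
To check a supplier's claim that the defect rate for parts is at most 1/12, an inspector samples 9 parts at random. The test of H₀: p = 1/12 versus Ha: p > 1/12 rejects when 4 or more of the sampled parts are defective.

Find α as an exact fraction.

α = P(reject H₀ | H₀ true) = P(Y ≥ 4 | p = 1/12), Y ~ Binomial(9, 1/12).
Via the complement, α = 1 − Σ_{j=0}^{3} C(9,j)(1/12)^j(11/12)^{9-j} = 5563363/1289945088.

5563363/1289945088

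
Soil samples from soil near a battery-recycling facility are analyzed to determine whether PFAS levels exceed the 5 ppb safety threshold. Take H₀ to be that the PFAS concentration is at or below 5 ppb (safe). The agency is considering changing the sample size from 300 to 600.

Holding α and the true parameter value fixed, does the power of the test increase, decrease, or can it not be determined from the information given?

A larger sample reduces the standard error, pulling the sampling distribution under Ha further from the non-rejection region.
Since power = 1 − β and β decreases, power increases.

It increases.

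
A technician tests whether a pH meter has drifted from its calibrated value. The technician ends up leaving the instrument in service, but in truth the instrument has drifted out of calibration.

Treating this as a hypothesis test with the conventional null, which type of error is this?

The null hypothesis here is that the instrument is correctly calibrated.
'Leaving the instrument in service' corresponds to failing to reject H₀.
H₀ was not rejected but H₀ is false — a Type II error (false negative).

Type II error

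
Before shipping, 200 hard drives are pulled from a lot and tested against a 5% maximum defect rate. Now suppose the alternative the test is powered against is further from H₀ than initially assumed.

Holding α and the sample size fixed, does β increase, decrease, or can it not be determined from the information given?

It decreases.

The further the true parameter sits from the null value, the more of the Ha sampling distribution falls in the rejection region.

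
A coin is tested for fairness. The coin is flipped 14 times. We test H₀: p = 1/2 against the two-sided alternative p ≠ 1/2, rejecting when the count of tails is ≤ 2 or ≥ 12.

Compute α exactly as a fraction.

53/4096

α = P(K ≤ 2 or K ≥ 12 | p = 1/2), K ~ Binomial(14, 1/2).
Each tail has probability (1 + 14 + 91)/16384; doubling gives α = 212/16384 = 53/4096.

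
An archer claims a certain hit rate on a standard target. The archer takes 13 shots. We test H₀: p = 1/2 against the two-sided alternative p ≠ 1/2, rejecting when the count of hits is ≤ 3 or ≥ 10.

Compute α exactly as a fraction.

189/2048

Under H₀, K ~ Binomial(13, 1/2); α is the probability of landing in either tail, P(K ≤ 3) + P(K ≥ 10).
By symmetry, α = 2·P(K ≤ 3) = 2·(1 + 13 + 78 + 286)/8192 = 756/8192 = 189/2048.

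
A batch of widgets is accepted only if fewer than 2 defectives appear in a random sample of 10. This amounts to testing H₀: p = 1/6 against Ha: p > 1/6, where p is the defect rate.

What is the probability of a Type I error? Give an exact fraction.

10389767/20155392

The significance level is the probability, assuming p = 1/6, of seeing 2 or more defectives in 10 draws.
Computing the lower-tail complement: 1 − 9765625/20155392 = 10389767/20155392.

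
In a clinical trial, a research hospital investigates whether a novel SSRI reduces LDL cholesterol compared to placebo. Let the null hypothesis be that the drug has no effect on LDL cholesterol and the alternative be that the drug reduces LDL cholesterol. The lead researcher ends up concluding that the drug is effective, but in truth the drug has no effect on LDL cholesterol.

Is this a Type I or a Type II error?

Type I error

'Concluding that the drug is effective' corresponds to rejecting H₀.
H₀ was rejected but H₀ is true — a Type I error (false positive).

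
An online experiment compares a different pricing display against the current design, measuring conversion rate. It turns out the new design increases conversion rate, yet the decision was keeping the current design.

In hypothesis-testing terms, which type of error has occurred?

The null hypothesis here is that the new design has no effect on conversion rate.
'Keeping the current design' corresponds to failing to reject H₀.
H₀ was not rejected but H₀ is false — a Type II error (false negative).

Type II error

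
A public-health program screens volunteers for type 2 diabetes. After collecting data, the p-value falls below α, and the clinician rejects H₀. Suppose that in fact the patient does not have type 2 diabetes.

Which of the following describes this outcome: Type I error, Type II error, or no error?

The conventional null hypothesis here is that the patient does not have type 2 diabetes.
H₀ was rejected, but H₀ is actually true.
Rejecting a true null hypothesis is a Type I error (false positive).

Type I error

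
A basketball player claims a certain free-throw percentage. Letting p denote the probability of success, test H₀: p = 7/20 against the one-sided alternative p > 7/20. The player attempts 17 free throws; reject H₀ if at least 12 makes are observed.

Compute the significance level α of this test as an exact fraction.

The Type I error probability is α = P(K ≥ 12) computed under H₀, where K ~ Binomial(17, 7/20).
P(K ≥ 12) = Σ_{j=12}^{17} C(17,j)·(7/20)^j·(13/20)^{17-j} = 9879295987937618781/3276800000000000000000.

9879295987937618781/3276800000000000000000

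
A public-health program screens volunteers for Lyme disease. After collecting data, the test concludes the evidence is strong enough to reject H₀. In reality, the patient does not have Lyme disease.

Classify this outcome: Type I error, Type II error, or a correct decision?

Type I error

The conventional null hypothesis here is that the patient does not have Lyme disease.
H₀ was rejected, but H₀ is actually true.
Rejecting a true null hypothesis is a Type I error (false positive).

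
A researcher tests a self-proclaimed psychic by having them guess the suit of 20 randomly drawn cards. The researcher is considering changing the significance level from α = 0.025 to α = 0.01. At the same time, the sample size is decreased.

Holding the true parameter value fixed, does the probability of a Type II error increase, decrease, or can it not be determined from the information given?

It increases.

Tightening α shrinks the rejection region. When Ha holds, fewer sample outcomes clear the stricter threshold, so more fall in the acceptance region. Reducing n widens both sampling distributions, so the test has less ability to distinguish Ha from H₀. Both changes push β in the same direction.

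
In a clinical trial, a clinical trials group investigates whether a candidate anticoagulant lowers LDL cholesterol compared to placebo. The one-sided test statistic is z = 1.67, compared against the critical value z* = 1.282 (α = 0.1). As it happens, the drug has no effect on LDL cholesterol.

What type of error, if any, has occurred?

Type I error

The conventional null hypothesis is that the drug has no effect on LDL cholesterol.
Since z = 1.67 > z* = 1.282, H₀ is rejected.
H₀ is true (actually the drug has no effect on LDL cholesterol).
Rejecting a true H₀ is a Type I error.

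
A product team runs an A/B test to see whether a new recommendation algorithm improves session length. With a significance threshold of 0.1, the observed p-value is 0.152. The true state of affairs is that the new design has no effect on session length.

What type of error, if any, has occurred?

No error — this is a correct decision.

The conventional null hypothesis is that the new design has no effect on session length.
Since p = 0.152 ≥ α = 0.1, H₀ is not rejected.
H₀ is true (actually the new design has no effect on session length).
The decision matches the true state — no error.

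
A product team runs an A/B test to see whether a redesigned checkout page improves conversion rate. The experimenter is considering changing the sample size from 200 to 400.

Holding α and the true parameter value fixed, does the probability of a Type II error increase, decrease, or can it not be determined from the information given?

More data shrinks sampling variability; the test statistic under Ha concentrates further from the null value, making rejection more likely.

It decreases.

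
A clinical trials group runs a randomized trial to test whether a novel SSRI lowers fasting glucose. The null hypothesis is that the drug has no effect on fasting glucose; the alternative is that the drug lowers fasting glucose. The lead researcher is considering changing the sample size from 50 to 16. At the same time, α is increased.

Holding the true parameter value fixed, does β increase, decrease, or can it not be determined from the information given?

The first change alone would make β increase; the second alone would make β decrease. Which effect dominates depends on the magnitudes, which are not given.

Cannot be determined from the information given.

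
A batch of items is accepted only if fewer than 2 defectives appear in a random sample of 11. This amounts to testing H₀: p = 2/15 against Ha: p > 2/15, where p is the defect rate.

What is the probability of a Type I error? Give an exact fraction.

764941728932/1729951171875

Under H₀, S ~ Binomial(11, 2/15); the Type I error rate is P(S ≥ 2).
α = 1 − P(S ≤ 1) = 1 − 965009442943/1729951171875 = 764941728932/1729951171875.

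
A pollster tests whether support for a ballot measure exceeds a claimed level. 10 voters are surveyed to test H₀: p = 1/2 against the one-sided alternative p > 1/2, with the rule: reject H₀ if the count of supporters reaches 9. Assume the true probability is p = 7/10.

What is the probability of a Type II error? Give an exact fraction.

8506916541/10000000000

A Type II error is failing to reject when Ha holds: with p = 7/10, β = P(Y ≤ 8).
Adding the binomial probabilities P(Y=0)+…+P(Y=8) at p = 7/10 gives 8506916541/10000000000.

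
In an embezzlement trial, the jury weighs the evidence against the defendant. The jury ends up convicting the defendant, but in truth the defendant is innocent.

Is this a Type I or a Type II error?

Type I error

The null hypothesis here is that the defendant is innocent.
'Convicting the defendant' corresponds to rejecting H₀.
H₀ was rejected but H₀ is true — a Type I error (false positive).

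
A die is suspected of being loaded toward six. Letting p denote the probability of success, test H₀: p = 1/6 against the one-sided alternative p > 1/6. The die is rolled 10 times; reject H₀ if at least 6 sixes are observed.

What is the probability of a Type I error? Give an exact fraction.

α = P(reject H₀ | H₀ true) = P(S ≥ 6 | p = 1/6), with S ~ Binomial(10, 1/6).
Summing C(10,j)(1/6)^j(5/6)^{10−j} for j = 6,…,10 gives 24571/10077696.

24571/10077696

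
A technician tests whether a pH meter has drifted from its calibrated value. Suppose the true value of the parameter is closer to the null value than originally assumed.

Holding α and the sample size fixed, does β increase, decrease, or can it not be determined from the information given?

It increases.

A smaller true effect puts the Ha sampling distribution closer to H₀, so more of it falls in the non-rejection region.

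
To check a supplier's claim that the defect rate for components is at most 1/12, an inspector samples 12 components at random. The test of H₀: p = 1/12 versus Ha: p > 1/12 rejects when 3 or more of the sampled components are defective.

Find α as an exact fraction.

α = P(reject H₀ | H₀ true) = P(Y ≥ 3 | p = 1/12), Y ~ Binomial(12, 1/12).
Computing the lower-tail complement: 1 − 8274038447719/8916100448256 = 642062000537/8916100448256.

642062000537/8916100448256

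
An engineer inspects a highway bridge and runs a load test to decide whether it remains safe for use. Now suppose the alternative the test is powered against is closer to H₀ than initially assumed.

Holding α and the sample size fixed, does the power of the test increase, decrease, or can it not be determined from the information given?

It decreases.

A smaller departure from H₀ means the test statistic under Ha is distributed closer to where it would be under H₀; rejection becomes less likely.
Since power = 1 − β and β increases, power decreases.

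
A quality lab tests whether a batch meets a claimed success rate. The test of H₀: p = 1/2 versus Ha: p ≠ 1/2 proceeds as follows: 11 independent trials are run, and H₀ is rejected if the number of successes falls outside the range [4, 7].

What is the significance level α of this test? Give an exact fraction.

29/128

α = P(X ≤ 3 or X ≥ 8 | p = 1/2), X ~ Binomial(11, 1/2).
Each tail has probability (1 + 11 + 55 + 165)/2048; doubling gives α = 464/2048 = 29/128.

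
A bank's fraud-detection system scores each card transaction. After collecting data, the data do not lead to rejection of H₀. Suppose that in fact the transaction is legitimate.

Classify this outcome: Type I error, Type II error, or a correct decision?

No error — this is a correct decision.

The conventional null hypothesis here is that the transaction is legitimate.
The test retained a true H₀ — the decision matches the true state.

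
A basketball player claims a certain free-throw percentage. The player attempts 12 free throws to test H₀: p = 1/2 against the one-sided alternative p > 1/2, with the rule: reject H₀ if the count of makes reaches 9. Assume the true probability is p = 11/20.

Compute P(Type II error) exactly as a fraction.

A Type II error is failing to reject when Ha holds: with p = 11/20, β = P(Y ≤ 8).
Equivalently, β = 1 − P(Y ≥ 9) = 709043757719553/819200000000000.

709043757719553/819200000000000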